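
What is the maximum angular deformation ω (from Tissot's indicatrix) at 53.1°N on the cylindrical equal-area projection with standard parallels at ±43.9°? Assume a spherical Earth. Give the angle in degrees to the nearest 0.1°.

20.8°

Cylindrical equal-area (φ₀ = 43.9°): h = cos φ / cos 43.9° along meridians, k = cos 43.9° / cos φ along parallels; h·k = 1.
At 53.1°: h = 0.8333, k = 1.200; principal scales a = 1.200, b = 0.8333.
sin(ω/2) = (a − b)/(a + b) = 0.3668/2.033 = 0.1804, so ω = 2 arcsin(0.1804) ≈ 20.8°.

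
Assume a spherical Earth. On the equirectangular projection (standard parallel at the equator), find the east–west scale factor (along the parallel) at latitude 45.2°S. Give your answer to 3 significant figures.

1.42

In the plate carrée (x = Rλ, y = Rφ), meridians are true-scale (h = 1) and parallels are stretched by k = sec φ.
k = 1/cos 45.2° = 1/0.7046 = 1.419.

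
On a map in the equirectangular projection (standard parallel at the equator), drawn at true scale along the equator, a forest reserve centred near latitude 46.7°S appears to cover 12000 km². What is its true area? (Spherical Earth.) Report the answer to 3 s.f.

8230 km²

In the plate carrée (x = Rλ, y = Rφ), meridians are true-scale (h = 1) and parallels are stretched by k = sec φ.
Areal scale = h·k = 1 × sec φ; at 46.7°, h = 1.000, k = 1.458, so h·k = 1.458.
True area = apparent / (areal scale) = 12000 / 1.458 ≈ 8230 km².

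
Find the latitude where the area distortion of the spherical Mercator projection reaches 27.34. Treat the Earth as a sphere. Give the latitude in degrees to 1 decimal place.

Mercator areal scale is sec²φ.
sec²φ = 27.34  ⇒  cos²φ = 0.03658  ⇒  cos φ = 0.1912.
φ = arccos(0.1912) ≈ 79.0°.

79.0°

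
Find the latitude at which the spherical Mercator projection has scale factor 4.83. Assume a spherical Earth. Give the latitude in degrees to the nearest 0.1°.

Mercator scale is k = sec φ = 1/cos φ.
1/cos φ = 4.83  ⇒  cos φ = 0.2070  ⇒  φ = arccos(0.2070) ≈ 78.1°.

78.1°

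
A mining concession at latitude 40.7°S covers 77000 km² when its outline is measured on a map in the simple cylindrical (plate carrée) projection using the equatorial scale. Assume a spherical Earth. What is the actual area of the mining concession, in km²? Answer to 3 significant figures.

58400 km²

For the equirectangular projection with φ₀ = 0 (plate carrée), h = 1 along meridians and k = sec φ along parallels.
Areal scale = h·k = 1 × sec φ; at 40.7°, h = 1.000, k = 1.319, so h·k = 1.319.
True area = apparent / (areal scale) = 77000 / 1.319 ≈ 58400 km².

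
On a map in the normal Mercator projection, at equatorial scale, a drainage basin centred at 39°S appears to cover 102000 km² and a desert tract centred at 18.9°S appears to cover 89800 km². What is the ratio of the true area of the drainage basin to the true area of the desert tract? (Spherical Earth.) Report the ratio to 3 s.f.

0.766

On Mercator the areal scale is sec²φ, so true area = apparent × cos²φ.
True area of drainage basin: 102000 × cos²(39°) = 102000 × 0.6040 = 61600 km².
True area of desert tract: 89800 × cos²(18.9°) = 89800 × 0.8951 = 80380 km².
Ratio = 61600 / 80380 ≈ 0.766.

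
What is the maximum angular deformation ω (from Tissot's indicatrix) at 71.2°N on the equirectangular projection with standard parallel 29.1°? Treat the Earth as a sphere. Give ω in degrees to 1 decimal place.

54.9°

With standard parallel φ₀ = 29.1°, the equirectangular projection gives x = Rλ cos φ₀, y = Rφ, so h = 1 and k = cos 29.1° / cos φ.
At 71.2°: h = 1.000, k = 2.711; principal scales a = 2.711, b = 1.000.
sin(ω/2) = (a − b)/(a + b) = 1.711/3.711 = 0.4611, so ω = 2 arcsin(0.4611) ≈ 54.9°.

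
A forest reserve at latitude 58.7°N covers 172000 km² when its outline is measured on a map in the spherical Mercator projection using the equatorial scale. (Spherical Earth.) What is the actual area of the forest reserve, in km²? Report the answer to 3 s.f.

For Mercator, h = k = sec φ (a conformal cylindrical projection has a single point scale, 1/cos φ).
Areal scale = k² = sec²φ = 1/cos²(58.7°) = 1/0.5195² = 3.705.
True area = apparent / (areal scale) = 172000 / 3.705 ≈ 46400 km².

46400 km²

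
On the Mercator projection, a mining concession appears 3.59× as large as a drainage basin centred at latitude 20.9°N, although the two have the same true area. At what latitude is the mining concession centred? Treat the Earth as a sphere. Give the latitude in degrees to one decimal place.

60.5°

On Mercator, (apparent₁)/(apparent₂) = sec²φ₁ / sec²φ₂ when true areas are equal.
cos²φ₂ / cos²φ₁ = 3.59  ⇒  cos φ₁ = cos 20.9° / √3.59 = 0.9342/1.895 = 0.4931.
φ₁ = arccos(0.4931) ≈ 60.5°.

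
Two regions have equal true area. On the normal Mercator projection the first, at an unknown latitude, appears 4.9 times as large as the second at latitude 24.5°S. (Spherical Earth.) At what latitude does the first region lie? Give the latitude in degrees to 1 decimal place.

For equal true areas on Mercator, apparent areas scale as sec²φ, so the ratio is cos²φ₂ / cos²φ₁.
cos²φ₂ / cos²φ₁ = 4.9  ⇒  cos φ₁ = cos 24.5° / √4.9 = 0.9100/2.214 = 0.4111.
φ₁ = arccos(0.4111) ≈ 65.7°.

65.7°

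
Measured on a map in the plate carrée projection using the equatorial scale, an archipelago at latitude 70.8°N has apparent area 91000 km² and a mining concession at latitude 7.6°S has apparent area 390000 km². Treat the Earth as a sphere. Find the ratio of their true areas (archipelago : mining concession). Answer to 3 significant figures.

On the plate carrée, areal scale = h·k = 1 × sec φ, so true area = apparent × cos φ.
True area of archipelago: 91000 × cos(70.8°) = 91000 × 0.3289 = 29930 km².
True area of mining concession: 390000 × cos(7.6°) = 390000 × 0.9912 = 386600 km².
Ratio = 29930 / 386600 ≈ 0.0774.

0.0774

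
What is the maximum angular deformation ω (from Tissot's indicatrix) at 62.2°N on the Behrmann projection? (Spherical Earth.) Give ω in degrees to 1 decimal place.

The Behrmann projection is cylindrical equal-area with φ₀ = 30°. For cylindrical equal-area with standard parallel φ₀, h = cos φ / cos φ₀ and k = cos φ₀ / cos φ, so h·k = 1.
At 62.2°: h = 0.5385, k = 1.857; principal scales a = 1.857, b = 0.5385.
sin(ω/2) = (a − b)/(a + b) = 1.318/2.395 = 0.5504, so ω = 2 arcsin(0.5504) ≈ 66.8°.

66.8°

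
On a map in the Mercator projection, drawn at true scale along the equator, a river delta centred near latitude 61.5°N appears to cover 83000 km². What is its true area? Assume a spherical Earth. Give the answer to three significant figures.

18900 km²

For Mercator, h = k = sec φ (a conformal cylindrical projection has a single point scale, 1/cos φ).
Areal scale = k² = sec²φ = 1/cos²(61.5°) = 1/0.4772² = 4.392.
True area = apparent / (areal scale) = 83000 / 4.392 ≈ 18900 km².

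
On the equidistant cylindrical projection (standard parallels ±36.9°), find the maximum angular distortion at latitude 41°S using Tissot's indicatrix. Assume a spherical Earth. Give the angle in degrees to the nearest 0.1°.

3.3°

With standard parallel φ₀ = 36.9°, the equirectangular projection gives x = Rλ cos φ₀, y = Rφ, so h = 1 and k = cos 36.9° / cos φ.
At 41°: h = 1.000, k = 1.060; principal scales a = 1.060, b = 1.000.
sin(ω/2) = (a − b)/(a + b) = 0.05959/2.060 = 0.02893, so ω = 2 arcsin(0.02893) ≈ 3.3°.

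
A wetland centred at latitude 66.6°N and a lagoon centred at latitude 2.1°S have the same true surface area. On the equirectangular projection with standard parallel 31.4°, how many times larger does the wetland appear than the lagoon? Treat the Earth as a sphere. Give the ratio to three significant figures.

The equidistant cylindrical projection with φ₀ = 31.4° has h = 1 (meridians true) and k = cos φ₀ / cos φ along parallels.
Areal scale at 66.6°: h·k = 1.000 × 2.149 = 2.149.
Areal scale at 2.1°: h·k = 1.000 × 0.8541 = 0.8541.
Ratio = 2.149/0.8541 ≈ 2.52.

2.52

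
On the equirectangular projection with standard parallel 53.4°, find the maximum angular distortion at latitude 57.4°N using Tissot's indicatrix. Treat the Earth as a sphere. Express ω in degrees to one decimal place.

5.8°

With standard parallel φ₀ = 53.4°, the equirectangular projection gives x = Rλ cos φ₀, y = Rφ, so h = 1 and k = cos 53.4° / cos φ.
At 57.4°: h = 1.000, k = 1.107; principal scales a = 1.107, b = 1.000.
sin(ω/2) = (a − b)/(a + b) = 0.1066/2.107 = 0.05062, so ω = 2 arcsin(0.05062) ≈ 5.8°.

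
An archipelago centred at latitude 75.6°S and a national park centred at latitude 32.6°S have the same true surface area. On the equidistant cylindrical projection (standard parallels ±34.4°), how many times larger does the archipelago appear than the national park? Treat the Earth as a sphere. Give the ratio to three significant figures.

The equidistant cylindrical projection with φ₀ = 34.4° has h = 1 (meridians true) and k = cos φ₀ / cos φ along parallels.
Areal scale at 75.6°: h·k = 1.000 × 3.318 = 3.318.
Areal scale at 32.6°: h·k = 1.000 × 0.9794 = 0.9794.
Ratio = 3.318/0.9794 ≈ 3.39.

3.39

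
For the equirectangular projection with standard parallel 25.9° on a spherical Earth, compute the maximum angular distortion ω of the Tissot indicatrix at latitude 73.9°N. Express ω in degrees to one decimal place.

63.8°

The equidistant cylindrical projection with φ₀ = 25.9° has h = 1 (meridians true) and k = cos φ₀ / cos φ along parallels.
At 73.9°: h = 1.000, k = 3.244; principal scales a = 3.244, b = 1.000.
sin(ω/2) = (a − b)/(a + b) = 2.244/4.244 = 0.5287, so ω = 2 arcsin(0.5287) ≈ 63.8°.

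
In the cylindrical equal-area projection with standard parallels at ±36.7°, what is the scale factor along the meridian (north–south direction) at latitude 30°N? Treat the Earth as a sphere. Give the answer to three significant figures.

A cylindrical equal-area projection with standard parallel φ₀ has meridian scale h = cos φ / cos φ₀ and parallel scale k = cos φ₀ / cos φ (so areas are preserved, h·k = 1).
h = cos 30° / cos 36.7° = 0.8660/0.8018 = 1.080.

1.08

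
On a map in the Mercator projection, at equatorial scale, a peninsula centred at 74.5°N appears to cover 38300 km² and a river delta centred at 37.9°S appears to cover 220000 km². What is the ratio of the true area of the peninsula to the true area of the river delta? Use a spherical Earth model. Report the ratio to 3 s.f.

0.0200

On Mercator the areal scale is sec²φ, so true area = apparent × cos²φ.
True area of peninsula: 38300 × cos²(74.5°) = 38300 × 0.07142 = 2735 km².
True area of river delta: 220000 × cos²(37.9°) = 220000 × 0.6227 = 137000 km².
Ratio = 2735 / 137000 ≈ 0.0200.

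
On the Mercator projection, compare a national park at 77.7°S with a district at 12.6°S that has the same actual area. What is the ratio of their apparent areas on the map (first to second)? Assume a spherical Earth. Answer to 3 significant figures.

21.0

On Mercator, area is exaggerated by sec²φ = 1/cos²φ.
At 77.7°: sec²(77.7°) = 1/0.2130² = 22.04.
At 12.6°: sec²(12.6°) = 1/0.9759² = 1.050.
Ratio = 22.04/1.050 = cos²(12.6°)/cos²(77.7°) ≈ 21.0.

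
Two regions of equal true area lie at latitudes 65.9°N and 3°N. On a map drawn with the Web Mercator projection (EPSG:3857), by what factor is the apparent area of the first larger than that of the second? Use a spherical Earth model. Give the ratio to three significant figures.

5.98

Mercator areal scale is sec²φ.
At 65.9°: sec²(65.9°) = 1/0.4083² = 5.998.
At 3°: sec²(3°) = 1/0.9986² = 1.003.
Ratio = 5.998/1.003 = cos²(3°)/cos²(65.9°) ≈ 5.98.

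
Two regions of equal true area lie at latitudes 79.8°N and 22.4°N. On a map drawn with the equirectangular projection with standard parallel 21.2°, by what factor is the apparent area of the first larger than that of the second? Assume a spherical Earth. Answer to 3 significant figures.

The equidistant cylindrical projection with φ₀ = 21.2° has h = 1 (meridians true) and k = cos φ₀ / cos φ along parallels.
Areal scale at 79.8°: h·k = 1.000 × 5.265 = 5.265.
Areal scale at 22.4°: h·k = 1.000 × 1.008 = 1.008.
Ratio = 5.265/1.008 ≈ 5.22.

5.22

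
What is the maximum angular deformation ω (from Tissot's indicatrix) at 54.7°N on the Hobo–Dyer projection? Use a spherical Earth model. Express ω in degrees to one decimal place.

The Hobo–Dyer projection is cylindrical equal-area with φ₀ = 37.5°. A cylindrical equal-area projection with standard parallel φ₀ has meridian scale h = cos φ / cos φ₀ and parallel scale k = cos φ₀ / cos φ (so areas are preserved, h·k = 1).
At 54.7°: h = 0.7284, k = 1.373; principal scales a = 1.373, b = 0.7284.
sin(ω/2) = (a − b)/(a + b) = 0.6445/2.101 = 0.3067, so ω = 2 arcsin(0.3067) ≈ 35.7°.

35.7°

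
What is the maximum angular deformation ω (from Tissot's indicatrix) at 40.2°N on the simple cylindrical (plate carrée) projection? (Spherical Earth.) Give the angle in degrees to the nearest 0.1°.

Plate carrée maps x = Rλ, y = Rφ. The meridian scale is h = 1 and the parallel scale is k = 1/cos φ = sec φ.
At 40.2°: h = 1.000, k = 1.309; principal scales a = 1.309, b = 1.000.
sin(ω/2) = (a − b)/(a + b) = 0.3093/2.309 = 0.1339, so ω = 2 arcsin(0.1339) ≈ 15.4°.

15.4°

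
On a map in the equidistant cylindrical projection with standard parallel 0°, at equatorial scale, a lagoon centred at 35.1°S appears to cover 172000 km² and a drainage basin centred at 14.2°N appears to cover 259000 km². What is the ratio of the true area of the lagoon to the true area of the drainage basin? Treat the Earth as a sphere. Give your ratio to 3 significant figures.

0.560

On the plate carrée, areal scale = h·k = 1 × sec φ, so true area = apparent × cos φ.
True area of lagoon: 172000 × cos(35.1°) = 172000 × 0.8181 = 140700 km².
True area of drainage basin: 259000 × cos(14.2°) = 259000 × 0.9694 = 251100 km².
Ratio = 140700 / 251100 ≈ 0.560.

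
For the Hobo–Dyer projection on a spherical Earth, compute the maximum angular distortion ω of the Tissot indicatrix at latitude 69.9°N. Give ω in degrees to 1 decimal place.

86.3°

Hobo–Dyer is a cylindrical equal-area projection with standard parallels at ±37.5°. Cylindrical equal-area (φ₀ = 37.5°): h = cos φ / cos 37.5° along meridians, k = cos 37.5° / cos φ along parallels; h·k = 1.
At 69.9°: h = 0.4332, k = 2.309; principal scales a = 2.309, b = 0.4332.
sin(ω/2) = (a − b)/(a + b) = 1.875/2.742 = 0.6840, so ω = 2 arcsin(0.6840) ≈ 86.3°.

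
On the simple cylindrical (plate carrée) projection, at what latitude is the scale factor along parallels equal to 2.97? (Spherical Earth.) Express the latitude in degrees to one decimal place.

70.3°

Plate carrée: h = 1, k = sec φ along parallels.
sec φ = 2.97  ⇒  cos φ = 0.3367  ⇒  φ ≈ 70.3°.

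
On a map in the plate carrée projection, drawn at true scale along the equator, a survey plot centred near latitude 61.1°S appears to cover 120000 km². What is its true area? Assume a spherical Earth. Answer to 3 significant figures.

Plate carrée maps x = Rλ, y = Rφ. The meridian scale is h = 1 and the parallel scale is k = 1/cos φ = sec φ.
Areal scale = h·k = 1 × sec φ; at 61.1°, h = 1.000, k = 2.069, so h·k = 2.069.
True area = apparent / (areal scale) = 120000 / 2.069 ≈ 58000 km².

58000 km²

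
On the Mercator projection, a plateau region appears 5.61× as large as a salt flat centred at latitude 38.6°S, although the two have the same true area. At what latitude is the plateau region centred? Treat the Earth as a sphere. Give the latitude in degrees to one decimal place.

70.7°

For equal true areas on Mercator, apparent areas scale as sec²φ, so the ratio is cos²φ₂ / cos²φ₁.
cos²φ₂ / cos²φ₁ = 5.61  ⇒  cos φ₁ = cos 38.6° / √5.61 = 0.7815/2.369 = 0.3300.
φ₁ = arccos(0.3300) ≈ 70.7°.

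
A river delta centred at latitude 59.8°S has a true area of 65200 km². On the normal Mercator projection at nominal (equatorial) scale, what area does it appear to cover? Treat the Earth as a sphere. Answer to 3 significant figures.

258000 km²

Mercator is conformal, so the point scale is isotropic: h = k = sec φ = 1/cos φ.
Areal scale = k² = sec²φ = 1/cos²(59.8°) = 1/0.5030² = 3.952.
Apparent area = 65200 × 3.952 ≈ 258000 km².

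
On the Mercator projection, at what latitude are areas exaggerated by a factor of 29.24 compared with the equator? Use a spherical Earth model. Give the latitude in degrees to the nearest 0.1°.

Mercator areal scale is sec²φ.
sec²φ = 29.24  ⇒  cos²φ = 0.03420  ⇒  cos φ = 0.1849.
φ = arccos(0.1849) ≈ 79.3°.

79.3°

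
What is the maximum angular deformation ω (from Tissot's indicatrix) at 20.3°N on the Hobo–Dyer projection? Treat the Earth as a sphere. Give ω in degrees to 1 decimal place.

19.1°

Hobo–Dyer is a cylindrical equal-area projection with standard parallels at ±37.5°. A cylindrical equal-area projection with standard parallel φ₀ has meridian scale h = cos φ / cos φ₀ and parallel scale k = cos φ₀ / cos φ (so areas are preserved, h·k = 1).
At 20.3°: h = 1.182, k = 0.8459; principal scales a = 1.182, b = 0.8459.
sin(ω/2) = (a − b)/(a + b) = 0.3363/2.028 = 0.1658, so ω = 2 arcsin(0.1658) ≈ 19.1°.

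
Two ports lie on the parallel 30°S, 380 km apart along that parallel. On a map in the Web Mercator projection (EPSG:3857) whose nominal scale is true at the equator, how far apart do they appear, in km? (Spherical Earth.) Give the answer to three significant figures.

For Mercator, h = k = sec φ (a conformal cylindrical projection has a single point scale, 1/cos φ).
Along the parallel, k = sec 30° = 1/0.8660 = 1.155.
Map distance = 380 × 1.155 ≈ 439 km.

439 km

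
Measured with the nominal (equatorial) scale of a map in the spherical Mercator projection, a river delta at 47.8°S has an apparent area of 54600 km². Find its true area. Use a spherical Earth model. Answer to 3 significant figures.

24600 km²

Mercator is conformal, so the point scale is isotropic: h = k = sec φ = 1/cos φ.
Areal scale = k² = sec²φ = 1/cos²(47.8°) = 1/0.6717² = 2.216.
True area = apparent / (areal scale) = 54600 / 2.216 ≈ 24600 km².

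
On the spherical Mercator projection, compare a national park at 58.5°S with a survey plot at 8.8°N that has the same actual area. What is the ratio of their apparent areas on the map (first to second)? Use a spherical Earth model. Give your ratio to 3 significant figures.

On Mercator, area is exaggerated by sec²φ = 1/cos²φ.
At 58.5°: sec²(58.5°) = 1/0.5225² = 3.663.
At 8.8°: sec²(8.8°) = 1/0.9882² = 1.024.
Ratio = 3.663/1.024 = cos²(8.8°)/cos²(58.5°) ≈ 3.58.

3.58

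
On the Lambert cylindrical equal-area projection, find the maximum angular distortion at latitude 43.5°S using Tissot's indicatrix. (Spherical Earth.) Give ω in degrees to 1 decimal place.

The Lambert cylindrical equal-area projection is the cylindrical equal-area projection with its standard parallel at the equator (φ₀ = 0). For cylindrical equal-area with standard parallel φ₀, h = cos φ / cos φ₀ and k = cos φ₀ / cos φ, so h·k = 1.
At 43.5°: h = 0.7254, k = 1.379; principal scales a = 1.379, b = 0.7254.
sin(ω/2) = (a − b)/(a + b) = 0.6532/2.104 = 0.3105, so ω = 2 arcsin(0.3105) ≈ 36.2°.

36.2°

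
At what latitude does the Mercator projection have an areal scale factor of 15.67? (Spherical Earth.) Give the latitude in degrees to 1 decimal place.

75.4°

Mercator areal scale is sec²φ.
sec²φ = 15.67  ⇒  cos²φ = 0.06382  ⇒  cos φ = 0.2526.
φ = arccos(0.2526) ≈ 75.4°.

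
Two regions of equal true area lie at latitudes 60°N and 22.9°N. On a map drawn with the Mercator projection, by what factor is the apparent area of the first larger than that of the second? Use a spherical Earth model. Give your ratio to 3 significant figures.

3.39

On Mercator, area is exaggerated by sec²φ = 1/cos²φ.
At 60°: sec²(60°) = 1/0.5000² = 4.000.
At 22.9°: sec²(22.9°) = 1/0.9212² = 1.178.
Ratio = 4.000/1.178 = cos²(22.9°)/cos²(60°) ≈ 3.39.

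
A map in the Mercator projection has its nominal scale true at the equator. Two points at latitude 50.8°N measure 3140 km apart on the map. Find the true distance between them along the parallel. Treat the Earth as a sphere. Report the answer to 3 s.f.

For Mercator, h = k = sec φ (a conformal cylindrical projection has a single point scale, 1/cos φ).
Along the parallel at 50.8°, map distances are exaggerated by k = sec 50.8° = 1.582.
True distance = 3140 / 1.582 = 3140 × cos 50.8° ≈ 1980 km.

1980 km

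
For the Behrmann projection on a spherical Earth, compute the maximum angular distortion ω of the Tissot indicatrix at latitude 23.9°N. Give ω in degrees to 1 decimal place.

6.2°

The Behrmann projection is cylindrical equal-area with φ₀ = 30°. A cylindrical equal-area projection with standard parallel φ₀ has meridian scale h = cos φ / cos φ₀ and parallel scale k = cos φ₀ / cos φ (so areas are preserved, h·k = 1).
At 23.9°: h = 1.056, k = 0.9472; principal scales a = 1.056, b = 0.9472.
sin(ω/2) = (a − b)/(a + b) = 0.1084/2.003 = 0.05414, so ω = 2 arcsin(0.05414) ≈ 6.2°.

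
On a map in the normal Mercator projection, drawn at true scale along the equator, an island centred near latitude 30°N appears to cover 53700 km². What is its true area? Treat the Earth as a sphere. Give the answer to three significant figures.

40300 km²

For Mercator, h = k = sec φ (a conformal cylindrical projection has a single point scale, 1/cos φ).
Areal scale = k² = sec²φ = 1/cos²(30°) = 1/0.8660² = 1.333.
True area = apparent / (areal scale) = 53700 / 1.333 ≈ 40300 km².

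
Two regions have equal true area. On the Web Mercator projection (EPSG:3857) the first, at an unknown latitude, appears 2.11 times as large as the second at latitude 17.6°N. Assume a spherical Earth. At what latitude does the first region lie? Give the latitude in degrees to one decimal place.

49.0°

For equal true areas on Mercator, apparent areas scale as sec²φ, so the ratio is cos²φ₂ / cos²φ₁.
cos²φ₂ / cos²φ₁ = 2.11  ⇒  cos φ₁ = cos 17.6° / √2.11 = 0.9532/1.453 = 0.6562.
φ₁ = arccos(0.6562) ≈ 49.0°.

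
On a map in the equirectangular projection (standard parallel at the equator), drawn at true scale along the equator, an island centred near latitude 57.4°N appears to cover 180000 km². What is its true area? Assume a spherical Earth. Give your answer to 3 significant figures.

97000 km²

Plate carrée maps x = Rλ, y = Rφ. The meridian scale is h = 1 and the parallel scale is k = 1/cos φ = sec φ.
Areal scale = h·k = 1 × sec φ; at 57.4°, h = 1.000, k = 1.856, so h·k = 1.856.
True area = apparent / (areal scale) = 180000 / 1.856 ≈ 97000 km².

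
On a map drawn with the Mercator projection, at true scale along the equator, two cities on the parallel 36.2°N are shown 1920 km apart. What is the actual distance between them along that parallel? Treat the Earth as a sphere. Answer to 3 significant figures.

1550 km

Mercator is conformal, so the point scale is isotropic: h = k = sec φ = 1/cos φ.
Along the parallel at 36.2°, map distances are exaggerated by k = sec 36.2° = 1.239.
True distance = 1920 / 1.239 = 1920 × cos 36.2° ≈ 1550 km.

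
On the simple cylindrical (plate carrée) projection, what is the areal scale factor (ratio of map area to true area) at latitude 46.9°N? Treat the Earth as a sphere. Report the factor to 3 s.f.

1.46

Plate carrée maps x = Rλ, y = Rφ. The meridian scale is h = 1 and the parallel scale is k = 1/cos φ = sec φ.
Areal scale = h·k = 1 × sec φ; at 46.9°, h = 1.000, k = 1.464, so h·k = 1.464.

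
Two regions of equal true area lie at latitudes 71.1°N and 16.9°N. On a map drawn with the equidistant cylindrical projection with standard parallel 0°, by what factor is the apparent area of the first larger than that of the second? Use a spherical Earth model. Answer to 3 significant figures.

2.95

Plate carrée maps x = Rλ, y = Rφ. The meridian scale is h = 1 and the parallel scale is k = 1/cos φ = sec φ.
Areal scale at 71.1°: h·k = 1.000 × 3.087 = 3.087.
Areal scale at 16.9°: h·k = 1.000 × 1.045 = 1.045.
Ratio = 3.087/1.045 ≈ 2.95.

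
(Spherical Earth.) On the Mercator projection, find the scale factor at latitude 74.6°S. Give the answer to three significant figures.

3.77

Mercator is conformal, so the point scale is isotropic: h = k = sec φ = 1/cos φ.
k = 1/cos 74.6° = 1/0.2656 = 3.766.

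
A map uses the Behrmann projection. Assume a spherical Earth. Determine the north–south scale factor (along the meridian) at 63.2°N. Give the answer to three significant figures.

0.521

Behrmann is a cylindrical equal-area projection with standard parallels at ±30°. A cylindrical equal-area projection with standard parallel φ₀ has meridian scale h = cos φ / cos φ₀ and parallel scale k = cos φ₀ / cos φ (so areas are preserved, h·k = 1).
h = cos 63.2° / cos 30° = 0.4509/0.8660 = 0.5206.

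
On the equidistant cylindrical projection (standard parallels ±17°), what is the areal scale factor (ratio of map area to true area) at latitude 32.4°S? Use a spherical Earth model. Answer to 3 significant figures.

In the equirectangular projection with standard parallel φ₀ = 17° (x = Rλ cos φ₀, y = Rφ), meridians are true-scale (h = 1) and the parallel scale is k = cos φ₀ / cos φ.
Areal scale = h·k = 1 × cos φ₀ / cos φ; at 32.4°, h = 1.000, k = 1.133, so h·k = 1.133.

1.13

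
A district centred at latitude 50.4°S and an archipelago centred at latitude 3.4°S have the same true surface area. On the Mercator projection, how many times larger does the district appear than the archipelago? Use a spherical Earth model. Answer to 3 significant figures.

Mercator areal scale is sec²φ.
At 50.4°: sec²(50.4°) = 1/0.6374² = 2.461.
At 3.4°: sec²(3.4°) = 1/0.9982² = 1.004.
Ratio = 2.461/1.004 = cos²(3.4°)/cos²(50.4°) ≈ 2.45.

2.45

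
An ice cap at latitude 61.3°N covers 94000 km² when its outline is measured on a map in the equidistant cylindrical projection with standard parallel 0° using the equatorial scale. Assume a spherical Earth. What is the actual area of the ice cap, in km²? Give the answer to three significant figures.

For the equirectangular projection with φ₀ = 0 (plate carrée), h = 1 along meridians and k = sec φ along parallels.
Areal scale = h·k = 1 × sec φ; at 61.3°, h = 1.000, k = 2.082, so h·k = 2.082.
True area = apparent / (areal scale) = 94000 / 2.082 ≈ 45100 km².

45100 km²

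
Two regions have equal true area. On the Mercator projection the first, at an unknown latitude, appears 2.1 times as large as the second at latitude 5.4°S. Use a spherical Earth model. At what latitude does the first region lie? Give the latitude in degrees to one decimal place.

Mercator areal scale is sec²φ, so apparent-area ratio = sec²φ₁ / sec²φ₂ = cos²φ₂ / cos²φ₁.
cos²φ₂ / cos²φ₁ = 2.1  ⇒  cos φ₁ = cos 5.4° / √2.1 = 0.9956/1.449 = 0.6870.
φ₁ = arccos(0.6870) ≈ 46.6°.

46.6°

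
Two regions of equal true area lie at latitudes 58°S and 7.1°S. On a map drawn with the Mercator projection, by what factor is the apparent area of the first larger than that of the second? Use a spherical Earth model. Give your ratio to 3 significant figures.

3.51

On Mercator, area is exaggerated by sec²φ = 1/cos²φ.
At 58°: sec²(58°) = 1/0.5299² = 3.561.
At 7.1°: sec²(7.1°) = 1/0.9923² = 1.016.
Ratio = 3.561/1.016 = cos²(7.1°)/cos²(58°) ≈ 3.51.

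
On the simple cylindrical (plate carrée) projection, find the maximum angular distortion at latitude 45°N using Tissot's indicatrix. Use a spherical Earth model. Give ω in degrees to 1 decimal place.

19.8°

Plate carrée maps x = Rλ, y = Rφ. The meridian scale is h = 1 and the parallel scale is k = 1/cos φ = sec φ.
At 45°: h = 1.000, k = 1.414; principal scales a = 1.414, b = 1.000.
sin(ω/2) = (a − b)/(a + b) = 0.4142/2.414 = 0.1716, so ω = 2 arcsin(0.1716) ≈ 19.8°.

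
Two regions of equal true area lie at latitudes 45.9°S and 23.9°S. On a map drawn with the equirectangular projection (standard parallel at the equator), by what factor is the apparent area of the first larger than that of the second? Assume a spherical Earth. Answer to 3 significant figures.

1.31

In the plate carrée (x = Rλ, y = Rφ), meridians are true-scale (h = 1) and parallels are stretched by k = sec φ.
Areal scale at 45.9°: h·k = 1.000 × 1.437 = 1.437.
Areal scale at 23.9°: h·k = 1.000 × 1.094 = 1.094.
Ratio = 1.437/1.094 ≈ 1.31.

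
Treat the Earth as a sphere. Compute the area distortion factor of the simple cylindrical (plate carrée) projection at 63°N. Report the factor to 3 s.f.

2.20

Plate carrée maps x = Rλ, y = Rφ. The meridian scale is h = 1 and the parallel scale is k = 1/cos φ = sec φ.
Areal scale = h·k = 1 × sec φ; at 63°, h = 1.000, k = 2.203, so h·k = 2.203.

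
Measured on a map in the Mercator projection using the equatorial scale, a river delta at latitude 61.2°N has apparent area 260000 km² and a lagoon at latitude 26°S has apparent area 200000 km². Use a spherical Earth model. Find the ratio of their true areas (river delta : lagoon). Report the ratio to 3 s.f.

Since Mercator area scale is 1/cos²φ, the true area equals the apparent area multiplied by cos²φ.
True area of river delta: 260000 × cos²(61.2°) = 260000 × 0.2321 = 60340 km².
True area of lagoon: 200000 × cos²(26°) = 200000 × 0.8078 = 161600 km².
Ratio = 60340 / 161600 ≈ 0.373.

0.373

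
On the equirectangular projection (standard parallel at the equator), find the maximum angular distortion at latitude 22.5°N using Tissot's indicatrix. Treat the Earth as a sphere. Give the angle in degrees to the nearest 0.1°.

4.5°

Plate carrée maps x = Rλ, y = Rφ. The meridian scale is h = 1 and the parallel scale is k = 1/cos φ = sec φ.
At 22.5°: h = 1.000, k = 1.082; principal scales a = 1.082, b = 1.000.
sin(ω/2) = (a − b)/(a + b) = 0.08239/2.082 = 0.03957, so ω = 2 arcsin(0.03957) ≈ 4.5°.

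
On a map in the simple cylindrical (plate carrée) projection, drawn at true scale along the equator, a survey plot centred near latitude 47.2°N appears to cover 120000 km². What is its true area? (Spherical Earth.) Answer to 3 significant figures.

In the plate carrée (x = Rλ, y = Rφ), meridians are true-scale (h = 1) and parallels are stretched by k = sec φ.
Areal scale = h·k = 1 × sec φ; at 47.2°, h = 1.000, k = 1.472, so h·k = 1.472.
True area = apparent / (areal scale) = 120000 / 1.472 ≈ 81500 km².

81500 km²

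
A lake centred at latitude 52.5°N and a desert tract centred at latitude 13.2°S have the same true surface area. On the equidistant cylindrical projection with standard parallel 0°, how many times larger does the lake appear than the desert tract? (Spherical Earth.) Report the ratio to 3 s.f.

1.60

For the equirectangular projection with φ₀ = 0 (plate carrée), h = 1 along meridians and k = sec φ along parallels.
Areal scale at 52.5°: h·k = 1.000 × 1.643 = 1.643.
Areal scale at 13.2°: h·k = 1.000 × 1.027 = 1.027.
Ratio = 1.643/1.027 ≈ 1.60.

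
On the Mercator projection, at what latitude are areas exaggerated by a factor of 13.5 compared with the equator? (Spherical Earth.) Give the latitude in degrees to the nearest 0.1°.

Mercator areal scale is sec²φ.
sec²φ = 13.5  ⇒  cos²φ = 0.07407  ⇒  cos φ = 0.2722.
φ = arccos(0.2722) ≈ 74.2°.

74.2°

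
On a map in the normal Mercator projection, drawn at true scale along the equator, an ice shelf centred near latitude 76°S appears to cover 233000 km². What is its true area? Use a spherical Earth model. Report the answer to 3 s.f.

The Mercator projection is conformal; its linear scale factor is the same in every direction and equals sec φ = 1/cos φ.
Areal scale = k² = sec²φ = 1/cos²(76°) = 1/0.2419² = 17.09.
True area = apparent / (areal scale) = 233000 / 17.09 ≈ 13600 km².

13600 km²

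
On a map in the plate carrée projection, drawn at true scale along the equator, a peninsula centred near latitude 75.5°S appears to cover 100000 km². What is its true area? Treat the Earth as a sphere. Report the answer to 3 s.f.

25000 km²

Plate carrée maps x = Rλ, y = Rφ. The meridian scale is h = 1 and the parallel scale is k = 1/cos φ = sec φ.
Areal scale = h·k = 1 × sec φ; at 75.5°, h = 1.000, k = 3.994, so h·k = 3.994.
True area = apparent / (areal scale) = 100000 / 3.994 ≈ 25000 km².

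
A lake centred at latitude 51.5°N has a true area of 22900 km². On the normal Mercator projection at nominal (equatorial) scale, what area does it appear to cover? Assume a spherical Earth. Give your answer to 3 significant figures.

59100 km²

For Mercator, h = k = sec φ (a conformal cylindrical projection has a single point scale, 1/cos φ).
Areal scale = k² = sec²φ = 1/cos²(51.5°) = 1/0.6225² = 2.580.
Apparent area = 22900 × 2.580 ≈ 59100 km².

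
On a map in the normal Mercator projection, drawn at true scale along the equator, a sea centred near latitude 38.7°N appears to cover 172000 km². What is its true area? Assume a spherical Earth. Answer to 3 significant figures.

105000 km²

For Mercator, h = k = sec φ (a conformal cylindrical projection has a single point scale, 1/cos φ).
Areal scale = k² = sec²φ = 1/cos²(38.7°) = 1/0.7804² = 1.642.
True area = apparent / (areal scale) = 172000 / 1.642 ≈ 105000 km².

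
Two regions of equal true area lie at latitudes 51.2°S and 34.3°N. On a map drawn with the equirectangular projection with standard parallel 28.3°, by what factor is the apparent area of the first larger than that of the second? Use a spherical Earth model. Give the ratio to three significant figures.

The equidistant cylindrical projection with φ₀ = 28.3° has h = 1 (meridians true) and k = cos φ₀ / cos φ along parallels.
Areal scale at 51.2°: h·k = 1.000 × 1.405 = 1.405.
Areal scale at 34.3°: h·k = 1.000 × 1.066 = 1.066.
Ratio = 1.405/1.066 ≈ 1.32.

1.32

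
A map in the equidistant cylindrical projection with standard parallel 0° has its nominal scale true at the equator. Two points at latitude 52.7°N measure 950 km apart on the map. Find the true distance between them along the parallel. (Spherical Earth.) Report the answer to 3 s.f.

For the equirectangular projection with φ₀ = 0 (plate carrée), h = 1 along meridians and k = sec φ along parallels.
Along the parallel at 52.7°, map distances are exaggerated by k = sec 52.7° = 1.650.
True distance = 950 / 1.650 = 950 × cos 52.7° ≈ 576 km.

576 km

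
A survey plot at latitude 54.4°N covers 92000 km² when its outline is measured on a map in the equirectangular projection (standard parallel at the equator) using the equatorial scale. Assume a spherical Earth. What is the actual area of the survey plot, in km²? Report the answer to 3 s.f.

53600 km²

In the plate carrée (x = Rλ, y = Rφ), meridians are true-scale (h = 1) and parallels are stretched by k = sec φ.
Areal scale = h·k = 1 × sec φ; at 54.4°, h = 1.000, k = 1.718, so h·k = 1.718.
True area = apparent / (areal scale) = 92000 / 1.718 ≈ 53600 km².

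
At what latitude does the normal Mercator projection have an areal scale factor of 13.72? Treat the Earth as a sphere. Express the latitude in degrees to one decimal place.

Mercator areal scale is sec²φ.
sec²φ = 13.72  ⇒  cos²φ = 0.07289  ⇒  cos φ = 0.2700.
φ = arccos(0.2700) ≈ 74.3°.

74.3°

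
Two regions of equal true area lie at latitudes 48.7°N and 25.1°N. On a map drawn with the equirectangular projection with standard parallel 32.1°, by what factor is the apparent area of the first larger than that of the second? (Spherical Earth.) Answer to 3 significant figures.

In the equirectangular projection with standard parallel φ₀ = 32.1° (x = Rλ cos φ₀, y = Rφ), meridians are true-scale (h = 1) and the parallel scale is k = cos φ₀ / cos φ.
Areal scale at 48.7°: h·k = 1.000 × 1.284 = 1.284.
Areal scale at 25.1°: h·k = 1.000 × 0.9355 = 0.9355.
Ratio = 1.284/0.9355 ≈ 1.37.

1.37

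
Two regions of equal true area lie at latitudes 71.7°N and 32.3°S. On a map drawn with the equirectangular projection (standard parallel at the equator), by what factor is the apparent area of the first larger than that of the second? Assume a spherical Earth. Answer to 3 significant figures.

2.69

In the plate carrée (x = Rλ, y = Rφ), meridians are true-scale (h = 1) and parallels are stretched by k = sec φ.
Areal scale at 71.7°: h·k = 1.000 × 3.185 = 3.185.
Areal scale at 32.3°: h·k = 1.000 × 1.183 = 1.183.
Ratio = 3.185/1.183 ≈ 2.69.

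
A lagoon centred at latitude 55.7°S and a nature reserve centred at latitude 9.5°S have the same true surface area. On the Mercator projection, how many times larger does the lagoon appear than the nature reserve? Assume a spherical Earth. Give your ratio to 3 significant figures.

3.06

Mercator is conformal with k = sec φ, so areal scale = k² = sec²φ.
At 55.7°: sec²(55.7°) = 1/0.5635² = 3.149.
At 9.5°: sec²(9.5°) = 1/0.9863² = 1.028.
Ratio = 3.149/1.028 = cos²(9.5°)/cos²(55.7°) ≈ 3.06.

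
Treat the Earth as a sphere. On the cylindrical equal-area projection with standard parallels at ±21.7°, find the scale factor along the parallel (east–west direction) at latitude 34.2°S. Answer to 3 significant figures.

1.12

A cylindrical equal-area projection with standard parallel φ₀ has meridian scale h = cos φ / cos φ₀ and parallel scale k = cos φ₀ / cos φ (so areas are preserved, h·k = 1).
k = cos 21.7° / cos 34.2° = 0.9291/0.8271 = 1.123.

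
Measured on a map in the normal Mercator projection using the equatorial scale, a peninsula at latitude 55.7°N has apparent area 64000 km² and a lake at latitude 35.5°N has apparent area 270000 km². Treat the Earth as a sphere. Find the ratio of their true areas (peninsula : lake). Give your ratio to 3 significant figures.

On Mercator the areal scale is sec²φ, so true area = apparent × cos²φ.
True area of peninsula: 64000 × cos²(55.7°) = 64000 × 0.3176 = 20320 km².
True area of lake: 270000 × cos²(35.5°) = 270000 × 0.6628 = 179000 km².
Ratio = 20320 / 179000 ≈ 0.114.

0.114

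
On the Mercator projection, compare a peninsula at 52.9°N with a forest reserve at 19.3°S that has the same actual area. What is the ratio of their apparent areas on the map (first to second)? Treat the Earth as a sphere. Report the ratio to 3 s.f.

2.45

Mercator is conformal with k = sec φ, so areal scale = k² = sec²φ.
At 52.9°: sec²(52.9°) = 1/0.6032² = 2.748.
At 19.3°: sec²(19.3°) = 1/0.9438² = 1.123.
Ratio = 2.748/1.123 = cos²(19.3°)/cos²(52.9°) ≈ 2.45.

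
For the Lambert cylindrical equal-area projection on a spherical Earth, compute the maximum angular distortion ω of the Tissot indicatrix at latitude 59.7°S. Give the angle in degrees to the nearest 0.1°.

The Lambert cylindrical equal-area projection is the cylindrical equal-area projection with its standard parallel at the equator (φ₀ = 0). Cylindrical equal-area (φ₀ = 0°): h = cos φ / cos 0° along meridians, k = cos 0° / cos φ along parallels; h·k = 1.
At 59.7°: h = 0.5045, k = 1.982; principal scales a = 1.982, b = 0.5045.
sin(ω/2) = (a − b)/(a + b) = 1.478/2.487 = 0.5942, so ω = 2 arcsin(0.5942) ≈ 72.9°.

72.9°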